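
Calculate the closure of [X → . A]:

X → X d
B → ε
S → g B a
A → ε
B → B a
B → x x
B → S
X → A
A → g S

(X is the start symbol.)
{ [A → . g S], [A → .], [X → . A] }

To compute CLOSURE, for each item [A → α.Bβ] where B is a non-terminal, add [B → .γ] for all productions B → γ; repeat for the newly added items until nothing changes.

Start with: [X → . A]
  [X → . A] has the dot before A: add [A → .], [A → . g S]
No further items can be added.

CLOSURE = { [A → . g S], [A → .], [X → . A] }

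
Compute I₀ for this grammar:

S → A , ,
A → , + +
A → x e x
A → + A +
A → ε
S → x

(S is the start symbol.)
First, augment the grammar with S' → S
I₀ = CLOSURE({ [S' → . S] }):
  [S' → . S] has the dot before S: add [S → . A , ,], [S → . x]
  [S → . A , ,] has the dot before A: add [A → . , + +], [A → . x e x], [A → . + A +], [A → .]
No further items can be added.

I₀ = { [A → . + A +], [A → . , + +], [A → . x e x], [A → .], [S → . A , ,], [S → . x], [S' → . S] }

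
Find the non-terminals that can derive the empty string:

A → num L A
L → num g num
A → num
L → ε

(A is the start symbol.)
{ 'L' }

A non-terminal is nullable if it can derive ε (the empty string): either it has an ε-production, or it has a production whose right-hand side consists entirely of nullable non-terminals.

ε-productions: L → ε
So L is immediately nullable.
No further non-terminal can be added: every production for the remaining non-terminals contains a terminal or a non-nullable non-terminal.
Nullable = { 'L' }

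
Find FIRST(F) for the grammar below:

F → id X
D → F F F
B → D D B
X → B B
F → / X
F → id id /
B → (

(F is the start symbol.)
{ '/', 'id' }

To compute FIRST(F), examine every production with F on the left-hand side, reading each right-hand side left to right until a non-nullable symbol is reached.

From F → id X:
  - id is a terminal: add 'id' and stop
From F → / X:
  - '/' is a terminal: add '/' and stop
From F → id id /:
  - id is a terminal: add 'id' and stop

Collecting: FIRST(F) = { '/', 'id' }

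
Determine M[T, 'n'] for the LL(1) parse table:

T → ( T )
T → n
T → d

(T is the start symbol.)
T → n

To find M[T, 'n'], we find productions for T where 'n' is in the predict set (PREDICT(N → α) = (FIRST(α) \ {ε}) ∪ (FOLLOW(N) if α ⇒* ε)).

T → ( T ): PREDICT = { '(' }
T → n: PREDICT = { 'n' }
  'n' is in predict set, so this production goes in M[T, 'n']
T → d: PREDICT = { 'd' }

M[T, 'n'] = T → n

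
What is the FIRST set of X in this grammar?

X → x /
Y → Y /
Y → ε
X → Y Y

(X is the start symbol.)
{ '/', 'x', ε }

To compute FIRST(X), examine every production with X on the left-hand side, reading each right-hand side left to right until a non-nullable symbol is reached.

FIRST sets of the other non-terminals involved (by the same procedure, iterated to a fixed point):
  FIRST(Y) = { '/', ε }

From X → x /:
  - x is a terminal: add 'x' and stop
From X → Y Y:
  - Y is a non-terminal: add FIRST(Y) \ {ε} = { '/' }
    Y is nullable, so continue to the next symbol
  - Y is a non-terminal: add FIRST(Y) \ {ε} = { '/' }
    Y is nullable and nothing follows, so the whole right-hand side can vanish: ε ∈ FIRST(X)

Collecting: FIRST(X) = { '/', 'x', ε }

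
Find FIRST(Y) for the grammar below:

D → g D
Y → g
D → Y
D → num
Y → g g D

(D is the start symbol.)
{ 'g' }

To compute FIRST(Y), examine every production with Y on the left-hand side, reading each right-hand side left to right until a non-nullable symbol is reached.

From Y → g:
  - g is a terminal: add 'g' and stop
From Y → g g D:
  - g is a terminal: add 'g' and stop

Collecting: FIRST(Y) = { 'g' }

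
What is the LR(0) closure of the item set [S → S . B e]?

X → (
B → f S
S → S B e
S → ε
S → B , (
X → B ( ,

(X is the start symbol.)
{ [B → . f S], [S → S . B e] }

Start with: [S → S . B e]
  [S → S . B e] has the dot before B: add [B → . f S]
No further items can be added.

CLOSURE = { [B → . f S], [S → S . B e] }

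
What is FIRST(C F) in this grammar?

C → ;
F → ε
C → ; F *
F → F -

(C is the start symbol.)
{ ';' }

FIRST sets of the non-terminals involved (from the grammar, by fixed-point iteration):
  FIRST(C) = { ';' }

To compute FIRST(C F), process the symbols left to right:
Symbol C is a non-terminal. Add FIRST(C) \ {ε} = { ';' }
C is not nullable (ε ∉ FIRST(C)), so stop here.
FIRST(C F) = { ';' }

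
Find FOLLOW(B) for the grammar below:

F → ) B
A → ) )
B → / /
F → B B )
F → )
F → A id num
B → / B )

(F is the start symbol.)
In F → ) B: B is at the end, add FOLLOW(F)
In F → B B ): B is followed by B ')', add FIRST(B ')') \ {ε} = { '/' }
In F → B B ): B is followed by ')', add FIRST(')') \ {ε} = { ')' }
In B → / B ): B is followed by ')', add FIRST(')') \ {ε} = { ')' }

The FOLLOW sets referred to above (computed the same way, to a fixed point):
  FOLLOW(F) = { $ }

Taking the union: FOLLOW(B) = { $, ')', '/' }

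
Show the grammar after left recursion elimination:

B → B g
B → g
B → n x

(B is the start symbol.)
B is directly left-recursive. The standard transformation for
  A → A α₁ | ... | A α_m | β₁ | ... | β_n
is
  A  → β₁ A' | ... | β_n A'
  A' → α₁ A' | ... | α_m A' | ε

B → g becomes B → g B'
B → n x becomes B → n x B'
B → B g becomes B' → g B'
Add B' → ε

Resulting grammar:
B → g B'
B → n x B'
B' → g B'
B' → ε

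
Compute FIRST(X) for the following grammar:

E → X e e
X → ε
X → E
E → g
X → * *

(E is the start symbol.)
{ '*', 'e', 'g', ε }

To compute FIRST(X), examine every production with X on the left-hand side, reading each right-hand side left to right until a non-nullable symbol is reached.

FIRST sets of the other non-terminals involved (by the same procedure, iterated to a fixed point):
  FIRST(E) = { '*', 'e', 'g' }

From X → ε:
  - ε-production, so ε ∈ FIRST(X)
From X → E:
  - E is a non-terminal: add FIRST(E) \ {ε} = { '*', 'e', 'g' }
    E is not nullable, so stop
From X → * *:
  - '*' is a terminal: add '*' and stop

Collecting: FIRST(X) = { '*', 'e', 'g', ε }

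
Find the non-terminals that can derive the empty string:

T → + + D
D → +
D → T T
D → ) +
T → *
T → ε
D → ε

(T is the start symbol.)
{ 'D', 'T' }

A non-terminal is nullable if it can derive ε (the empty string): either it has an ε-production, or it has a production whose right-hand side consists entirely of nullable non-terminals.

ε-productions: T → ε, D → ε
So T, D are immediately nullable.
Every non-terminal is now nullable.
Nullable = { 'D', 'T' }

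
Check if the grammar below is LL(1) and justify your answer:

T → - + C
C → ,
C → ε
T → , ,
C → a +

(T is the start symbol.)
Yes, the grammar is LL(1).

A grammar is LL(1) if for each non-terminal N with multiple productions, the predict sets of those productions are pairwise disjoint, where PREDICT(N → α) = (FIRST(α) \ {ε}) ∪ (FOLLOW(N) if α ⇒* ε).

Relevant sets:
  FOLLOW(C) = { $ }

For T:
  PREDICT(T → '-' '+' C) = { '-' }
  PREDICT(T → ',' ',') = { ',' }
For C:
  PREDICT(C → ',') = { ',' }
  PREDICT(C → ε) = { $ }
  PREDICT(C → a '+') = { 'a' }

All predict sets are disjoint. The grammar IS LL(1).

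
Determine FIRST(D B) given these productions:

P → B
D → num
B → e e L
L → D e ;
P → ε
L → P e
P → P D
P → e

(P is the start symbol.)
{ 'num' }

FIRST sets of the non-terminals involved (from the grammar, by fixed-point iteration):
  FIRST(D) = { 'num' }

To compute FIRST(D B), process the symbols left to right:
Symbol D is a non-terminal. Add FIRST(D) \ {ε} = { 'num' }
D is not nullable (ε ∉ FIRST(D)), so stop here.
FIRST(D B) = { 'num' }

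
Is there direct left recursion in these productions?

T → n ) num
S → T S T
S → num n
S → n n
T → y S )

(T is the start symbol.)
T → n ) num: starts with n
S → T S T: starts with T
S → num n: starts with num
S → n n: starts with n
T → y S ): starts with y

No direct left recursion found.

Answer: No direct left recursion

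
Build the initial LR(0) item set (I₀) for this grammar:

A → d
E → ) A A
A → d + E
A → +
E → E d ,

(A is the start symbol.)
First, augment the grammar with A' → A
I₀ = CLOSURE({ [A' → . A] }):
  [A' → . A] has the dot before A: add [A → . d], [A → . d + E], [A → . +]
No further items can be added.

I₀ = { [A → . +], [A → . d + E], [A → . d], [A' → . A] }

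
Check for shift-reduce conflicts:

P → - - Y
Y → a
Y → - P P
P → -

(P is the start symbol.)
A shift-reduce conflict occurs when an LR(0) state has both:
  - a complete (reduce) item [A → α .] (dot at the end), and
  - a shift item [B → β . c γ] (dot before a terminal).

Augment with P' → P and build the canonical LR(0) collection (I0 = CLOSURE({[P' → . P]}), then GOTO on every symbol after a dot until no new states appear). It has 9 states:
  I0: { [P → . - - Y], [P → . -], [P' → . P] }  — shift
  I1: { [P → - . - Y], [P → - .] }  — shift, reduce
  I2: { [P' → P .] }  — accept
  I3: { [P → - - . Y], [Y → . - P P], [Y → . a] }  — shift
  I4: { [P → . - - Y], [P → . -], [Y → - . P P] }  — shift
  I5: { [P → - - Y .] }  — reduce
  I6: { [Y → a .] }  — reduce
  I7: { [P → . - - Y], [P → . -], [Y → - P . P] }  — shift
  I8: { [Y → - P P .] }  — reduce

I1 contains reduce item [P → - .] and shift item [P → - . - Y] — shift-reduce conflict.

Answer: Yes — I1: [P → - .] vs [P → - . - Y]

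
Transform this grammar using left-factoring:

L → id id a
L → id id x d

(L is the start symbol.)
L → id id L'
L' → a
L' → x d

Left-factoring transforms A → αβ₁ | αβ₂ into A → αA' and A' → β₁ | β₂
(α is the longest common prefix among the alternatives). Repeat until
no nonterminal has two alternatives with a common prefix.

Round 1: L has alternatives sharing prefix 'id id'. Introduce L': L → id id L'
  Add: L' → a
  Add: L' → x d

No remaining common prefixes — done.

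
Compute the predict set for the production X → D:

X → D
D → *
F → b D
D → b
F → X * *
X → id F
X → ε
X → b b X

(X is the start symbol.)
{ '*', 'b' }

PREDICT(X → D) = (FIRST(RHS) \ {ε}) ∪ (FOLLOW(X) if ε ∈ FIRST(RHS), i.e. RHS ⇒* ε)
FIRST(D) = { '*', 'b' }
FIRST(D) = { '*', 'b' }
ε ∉ FIRST(D), so FOLLOW(X) is not added.
PREDICT(X → D) = { '*', 'b' }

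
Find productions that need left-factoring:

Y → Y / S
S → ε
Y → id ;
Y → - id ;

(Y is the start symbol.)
Left-factoring is needed when two productions for the same non-terminal
share a common prefix on the right-hand side.

Productions for Y:
  Y → Y / S
  Y → id ;
  Y → - id ;

No common prefixes found.

Answer: No, left-factoring is not needed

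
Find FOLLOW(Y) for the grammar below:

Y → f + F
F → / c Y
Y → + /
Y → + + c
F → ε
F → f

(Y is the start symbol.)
Y is the start symbol, so $ ∈ FOLLOW(Y).
In F → / c Y: Y is at the end, add FOLLOW(F)

The FOLLOW sets referred to above (computed the same way, to a fixed point):
  FOLLOW(F) = { $ }

Taking the union: FOLLOW(Y) = { $ }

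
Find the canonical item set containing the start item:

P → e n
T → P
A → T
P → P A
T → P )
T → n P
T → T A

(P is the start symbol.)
{ [P → . P A], [P → . e n], [P' → . P] }

First, augment the grammar with P' → P
I₀ = CLOSURE({ [P' → . P] }):
  [P' → . P] has the dot before P: add [P → . e n], [P → . P A]
No further items can be added.

I₀ = { [P → . P A], [P → . e n], [P' → . P] }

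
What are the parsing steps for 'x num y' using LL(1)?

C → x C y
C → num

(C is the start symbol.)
LL(1) parsing maintains a stack (initially the start symbol over $) and the input. At each step: if the stack top is a terminal, match it against the current input token; if it is a non-terminal N, replace it with the RHS of M[N, lookahead] (the unique production whose predict set contains the lookahead).

Stack is shown with the top on the left.

Stack    Input      Action
--------------------------
C $      x num y $  output C → x C y
x C y $  x num y $  match 'x'
C y $    num y $    output C → num
num y $  num y $    match 'num'
y $      y $        match 'y'
$        $          accept

The string is accepted.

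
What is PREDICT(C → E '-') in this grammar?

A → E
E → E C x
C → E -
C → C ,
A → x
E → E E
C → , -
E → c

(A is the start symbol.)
PREDICT(C → E '-') = (FIRST(RHS) \ {ε}) ∪ (FOLLOW(C) if ε ∈ FIRST(RHS), i.e. RHS ⇒* ε)
FIRST(E) = { 'c' }
FIRST(E '-') = { 'c' }
ε ∉ FIRST(E '-'), so FOLLOW(C) is not added.
PREDICT(C → E '-') = { 'c' }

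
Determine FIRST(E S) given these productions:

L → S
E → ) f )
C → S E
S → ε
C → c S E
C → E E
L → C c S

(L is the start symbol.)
FIRST sets of the non-terminals involved (from the grammar, by fixed-point iteration):
  FIRST(E) = { ')' }

To compute FIRST(E S), process the symbols left to right:
Symbol E is a non-terminal. Add FIRST(E) \ {ε} = { ')' }
E is not nullable (ε ∉ FIRST(E)), so stop here.
FIRST(E S) = { ')' }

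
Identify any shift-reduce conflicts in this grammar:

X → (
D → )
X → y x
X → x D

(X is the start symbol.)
A shift-reduce conflict occurs when an LR(0) state has both:
  - a complete (reduce) item [A → α .] (dot at the end), and
  - a shift item [B → β . c γ] (dot before a terminal).

Augment with X' → X and build the canonical LR(0) collection (I0 = CLOSURE({[X' → . X]}), then GOTO on every symbol after a dot until no new states appear). It has 8 states:
  I0: { [X → . (], [X → . x D], [X → . y x], [X' → . X] }  — shift
  I1: { [X → ( .] }  — reduce
  I2: { [X' → X .] }  — accept
  I3: { [D → . )], [X → x . D] }  — shift
  I4: { [X → y . x] }  — shift
  I5: { [X → y x .] }  — reduce
  I6: { [D → ) .] }  — reduce
  I7: { [X → x D .] }  — reduce

No state contains both a complete item and a shift item.

Answer: No shift-reduce conflicts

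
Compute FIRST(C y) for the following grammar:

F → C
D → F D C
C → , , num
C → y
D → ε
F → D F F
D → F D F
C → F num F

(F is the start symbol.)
{ ',', 'y' }

FIRST sets of the non-terminals involved (from the grammar, by fixed-point iteration):
  FIRST(C) = { ',', 'y' }

To compute FIRST(C y), process the symbols left to right:
Symbol C is a non-terminal. Add FIRST(C) \ {ε} = { ',', 'y' }
C is not nullable (ε ∉ FIRST(C)), so stop here.
FIRST(C y) = { ',', 'y' }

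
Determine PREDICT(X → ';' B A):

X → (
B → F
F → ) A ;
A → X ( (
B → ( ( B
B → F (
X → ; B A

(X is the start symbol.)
PREDICT(X → ';' B A) = (FIRST(RHS) \ {ε}) ∪ (FOLLOW(X) if ε ∈ FIRST(RHS), i.e. RHS ⇒* ε)
FIRST(';' B A) = { ';' }
ε ∉ FIRST(';' B A), so FOLLOW(X) is not added.
PREDICT(X → ';' B A) = { ';' }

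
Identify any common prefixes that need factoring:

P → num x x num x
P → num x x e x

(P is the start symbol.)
Yes, P has productions with common prefix 'num x x'

Left-factoring is needed when two productions for the same non-terminal
share a common prefix on the right-hand side.

Productions for P:
  P → num x x num x
  P → num x x e x

Found common prefix 'num x x' in productions for P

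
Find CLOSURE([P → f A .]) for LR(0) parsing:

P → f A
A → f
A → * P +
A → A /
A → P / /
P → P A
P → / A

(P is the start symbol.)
{ [P → f A .] }

To compute CLOSURE, for each item [A → α.Bβ] where B is a non-terminal, add [B → .γ] for all productions B → γ; repeat for the newly added items until nothing changes.

Start with: [P → f A .]
The dot is at the end, so nothing is added.

CLOSURE = { [P → f A .] }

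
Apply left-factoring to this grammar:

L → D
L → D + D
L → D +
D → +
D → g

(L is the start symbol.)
Left-factoring transforms A → αβ₁ | αβ₂ into A → αA' and A' → β₁ | β₂
(α is the longest common prefix among the alternatives). Repeat until
no nonterminal has two alternatives with a common prefix.

Round 1: L has alternatives sharing prefix 'D'. Introduce L': L → D L'
  Add: L' → ε
  Add: L' → + D
  Add: L' → +

Round 2: L' has alternatives sharing prefix '+'. Introduce L'': L' → + L''
  Add: L'' → D
  Add: L'' → ε

No remaining common prefixes — done.

Resulting grammar:
L → D L'
L' → ε
L' → + L''
L'' → D
L'' → ε
D → +
D → g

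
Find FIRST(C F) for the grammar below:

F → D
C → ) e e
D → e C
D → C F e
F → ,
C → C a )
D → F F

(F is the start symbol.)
FIRST sets of the non-terminals involved (from the grammar, by fixed-point iteration):
  FIRST(C) = { ')' }

To compute FIRST(C F), process the symbols left to right:
Symbol C is a non-terminal. Add FIRST(C) \ {ε} = { ')' }
C is not nullable (ε ∉ FIRST(C)), so stop here.
FIRST(C F) = { ')' }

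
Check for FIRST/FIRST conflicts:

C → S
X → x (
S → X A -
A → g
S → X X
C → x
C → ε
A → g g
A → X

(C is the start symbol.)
Yes. C → S / C → x on { 'x' }; S → X A '-' / S → X X on { 'x' }; A → g / A → g g on { 'g' }

A FIRST/FIRST conflict occurs when two productions N → α and N → β for the same non-terminal have FIRST(α) ∩ FIRST(β) ≠ ∅ (with ε ∈ FIRST of a nullable right-hand side, so two nullable alternatives also conflict).

FIRST sets of the non-terminals at (or reachable through a nullable prefix from) the front of some alternative:
  FIRST(S) = { 'x' }
  FIRST(X) = { 'x' }

Productions for C:
  C → S: FIRST = { 'x' }
  C → x: FIRST = { 'x' }
  C → ε: FIRST = { ε }
Productions for S:
  S → X A -: FIRST = { 'x' }
  S → X X: FIRST = { 'x' }
Productions for A:
  A → g: FIRST = { 'g' }
  A → g g: FIRST = { 'g' }
  A → X: FIRST = { 'x' }
X has only one production, so no FIRST/FIRST conflict is possible there.

Conflict for C: C → S and C → x
  Overlap: { 'x' }
Conflict for S: S → X A - and S → X X
  Overlap: { 'x' }
Conflict for A: A → g and A → g g
  Overlap: { 'g' }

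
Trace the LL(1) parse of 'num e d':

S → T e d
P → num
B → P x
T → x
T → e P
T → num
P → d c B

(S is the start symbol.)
LL(1) parsing maintains a stack (initially the start symbol over $) and the input. At each step: if the stack top is a terminal, match it against the current input token; if it is a non-terminal N, replace it with the RHS of M[N, lookahead] (the unique production whose predict set contains the lookahead).

Stack is shown with the top on the left.

Stack      Input      Action
----------------------------
S $        num e d $  output S → T e d
T e d $    num e d $  output T → num
num e d $  num e d $  match 'num'
e d $      e d $      match 'e'
d $        d $        match 'd'
$          $          accept

The string is accepted.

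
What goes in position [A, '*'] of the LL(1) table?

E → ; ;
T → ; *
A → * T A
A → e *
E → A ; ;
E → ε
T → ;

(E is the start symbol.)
To find M[A, '*'], we find productions for A where '*' is in the predict set (PREDICT(N → α) = (FIRST(α) \ {ε}) ∪ (FOLLOW(N) if α ⇒* ε)).

A → * T A: PREDICT = { '*' }
  '*' is in predict set, so this production goes in M[A, '*']
A → e *: PREDICT = { 'e' }

M[A, '*'] = A → * T A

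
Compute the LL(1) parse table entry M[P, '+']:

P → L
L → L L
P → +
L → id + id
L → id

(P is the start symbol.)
To find M[P, '+'], we find productions for P where '+' is in the predict set (PREDICT(N → α) = (FIRST(α) \ {ε}) ∪ (FOLLOW(N) if α ⇒* ε)).

Relevant sets:
  FIRST(L) = { 'id' }

P → L: PREDICT = { 'id' }
P → +: PREDICT = { '+' }
  '+' is in predict set, so this production goes in M[P, '+']

M[P, '+'] = P → +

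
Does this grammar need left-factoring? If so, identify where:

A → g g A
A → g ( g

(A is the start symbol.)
Left-factoring is needed when two productions for the same non-terminal
share a common prefix on the right-hand side.

Productions for A:
  A → g g A
  A → g ( g

Found common prefix 'g' in productions for A

Answer: Yes, A has productions with common prefix 'g'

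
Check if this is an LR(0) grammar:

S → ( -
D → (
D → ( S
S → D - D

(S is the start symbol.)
A grammar is LR(0) if no state in the canonical LR(0) collection has:
  - both a shift item (dot before a terminal) and a complete item (shift-reduce conflict), or
  - two or more complete items (reduce-reduce conflict; the accept item [S' → S .] counts as a complete item here).

Augment with S' → S and build the canonical LR(0) collection (I0 = CLOSURE({[S' → . S]}), then GOTO on every symbol after a dot until no new states appear). It has 9 states:
  I0: { [D → . ( S], [D → . (], [S → . ( -], [S → . D - D], [S' → . S] }  — shift
  I1: { [D → ( . S], [D → ( .], [D → . ( S], [D → . (], [S → ( . -], [S → . ( -], [S → . D - D] }  — shift, reduce
  I2: { [S → D . - D] }  — shift
  I3: { [S' → S .] }  — accept
  I4: { [D → . ( S], [D → . (], [S → D - . D] }  — shift
  I5: { [D → ( . S], [D → ( .], [D → . ( S], [D → . (], [S → . ( -], [S → . D - D] }  — shift, reduce
  I6: { [S → D - D .] }  — reduce
  I7: { [D → ( S .] }  — reduce
  I8: { [S → ( - .] }  — reduce

Conflict in state I1:
  Shift-reduce conflict between [D → ( .] and [D → . (]
So the grammar is NOT LR(0).

Answer: No. Shift-reduce conflict between [D → ( .] and [D → . (]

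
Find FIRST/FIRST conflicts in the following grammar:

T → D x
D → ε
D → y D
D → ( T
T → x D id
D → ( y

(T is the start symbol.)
Yes. T → D x / T → x D id on { 'x' }; D → '(' T / D → '(' y on { '(' }

FIRST sets of the non-terminals at (or reachable through a nullable prefix from) the front of some alternative:
  FIRST(D) = { '(', 'y', ε }

Productions for T:
  T → D x: FIRST = { '(', 'x', 'y' }
  T → x D id: FIRST = { 'x' }
Productions for D:
  D → ε: FIRST = { ε }
  D → y D: FIRST = { 'y' }
  D → ( T: FIRST = { '(' }
  D → ( y: FIRST = { '(' }

Conflict for T: T → D x and T → x D id
  Overlap: { 'x' }
Conflict for D: D → ( T and D → ( y
  Overlap: { '(' }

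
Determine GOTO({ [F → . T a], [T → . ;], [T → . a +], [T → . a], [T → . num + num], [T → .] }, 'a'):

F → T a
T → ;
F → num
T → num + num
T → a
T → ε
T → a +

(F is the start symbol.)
{ [T → a . +], [T → a .] }

GOTO(I, 'a') = CLOSURE({ [A → αX.β] : [A → α.Xβ] ∈ I, X = 'a' })

Items with dot before 'a', with the dot advanced:
  [T → . a] → [T → a .]
  [T → . a +] → [T → a . +]
Closure adds nothing (no advanced item has the dot before a non-terminal).

GOTO = { [T → a . +], [T → a .] }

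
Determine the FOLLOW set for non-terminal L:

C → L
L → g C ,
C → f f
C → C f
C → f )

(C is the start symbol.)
To compute FOLLOW(L), find every occurrence of L on a right-hand side N → α L β: add FIRST(β) \ {ε}, and if β is empty or nullable also add FOLLOW(N). Iterate to a fixed point.

In C → L: L is at the end, add FOLLOW(C)

The FOLLOW sets referred to above (computed the same way, to a fixed point):
  FOLLOW(C) = { $, ',', 'f' }

Taking the union: FOLLOW(L) = { $, ',', 'f' }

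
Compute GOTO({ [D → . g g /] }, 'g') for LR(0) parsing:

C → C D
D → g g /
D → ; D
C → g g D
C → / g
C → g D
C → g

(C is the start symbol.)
{ [D → g . g /] }

GOTO(I, 'g') = CLOSURE({ [A → αX.β] : [A → α.Xβ] ∈ I, X = 'g' })

Items with dot before 'g', with the dot advanced:
  [D → . g g /] → [D → g . g /]
Closure adds nothing (no advanced item has the dot before a non-terminal).

GOTO = { [D → g . g /] }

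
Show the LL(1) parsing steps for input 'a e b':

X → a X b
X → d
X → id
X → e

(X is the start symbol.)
LL(1) parsing maintains a stack (initially the start symbol over $) and the input. At each step: if the stack top is a terminal, match it against the current input token; if it is a non-terminal N, replace it with the RHS of M[N, lookahead] (the unique production whose predict set contains the lookahead).

Stack is shown with the top on the left.

Stack    Input    Action
------------------------
X $      a e b $  output X → a X b
a X b $  a e b $  match 'a'
X b $    e b $    output X → e
e b $    e b $    match 'e'
b $      b $      match 'b'
$        $        accept

The string is accepted.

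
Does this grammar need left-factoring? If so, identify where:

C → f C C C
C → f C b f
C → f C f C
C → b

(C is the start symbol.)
Left-factoring is needed when two productions for the same non-terminal
share a common prefix on the right-hand side.

Productions for C:
  C → f C C C
  C → f C b f
  C → f C f C
  C → b

Found common prefix 'f C' in productions for C

Answer: Yes, C has productions with common prefix 'f C'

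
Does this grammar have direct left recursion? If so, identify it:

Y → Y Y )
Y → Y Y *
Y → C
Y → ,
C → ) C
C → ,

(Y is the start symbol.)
Yes, Y is left-recursive

Y → Y Y ): LEFT RECURSIVE (starts with Y)
Y → Y Y *: LEFT RECURSIVE (starts with Y)
Y → C: starts with C
Y → ,: starts with ','
C → ) C: starts with ')'
C → ,: starts with ','

The grammar has direct left recursion on: Y.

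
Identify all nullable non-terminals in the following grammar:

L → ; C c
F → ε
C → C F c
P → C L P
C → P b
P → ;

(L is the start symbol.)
{ 'F' }

A non-terminal is nullable if it can derive ε (the empty string): either it has an ε-production, or it has a production whose right-hand side consists entirely of nullable non-terminals.

ε-productions: F → ε
So F is immediately nullable.
No further non-terminal can be added: every production for the remaining non-terminals contains a terminal or a non-nullable non-terminal.
Nullable = { 'F' }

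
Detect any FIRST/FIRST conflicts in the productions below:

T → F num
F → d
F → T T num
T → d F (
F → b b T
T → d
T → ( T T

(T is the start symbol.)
FIRST sets of the non-terminals at (or reachable through a nullable prefix from) the front of some alternative:
  FIRST(F) = { '(', 'b', 'd' }
  FIRST(T) = { '(', 'b', 'd' }

Productions for T:
  T → F num: FIRST = { '(', 'b', 'd' }
  T → d F (: FIRST = { 'd' }
  T → d: FIRST = { 'd' }
  T → ( T T: FIRST = { '(' }
Productions for F:
  F → d: FIRST = { 'd' }
  F → T T num: FIRST = { '(', 'b', 'd' }
  F → b b T: FIRST = { 'b' }

Conflict for T: T → F num and T → d F (
  Overlap: { 'd' }
Conflict for T: T → F num and T → d
  Overlap: { 'd' }
Conflict for T: T → F num and T → ( T T
  Overlap: { '(' }
Conflict for T: T → d F ( and T → d
  Overlap: { 'd' }
Conflict for F: F → d and F → T T num
  Overlap: { 'd' }
Conflict for F: F → T T num and F → b b T
  Overlap: { 'b' }

Answer: Yes. T → F num / T → d F '(' on { 'd' }; T → F num / T → d on { 'd' }; T → F num / T → '(' T T on { '(' }; T → d F '(' / T → d on { 'd' }; F → d / F → T T num on { 'd' }; F → T T num / F → b b T on { 'b' }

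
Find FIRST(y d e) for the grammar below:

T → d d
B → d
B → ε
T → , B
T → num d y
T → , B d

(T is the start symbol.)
To compute FIRST(y d e), process the symbols left to right:
Symbol y is a terminal. Add 'y' and stop.
FIRST(y d e) = { 'y' }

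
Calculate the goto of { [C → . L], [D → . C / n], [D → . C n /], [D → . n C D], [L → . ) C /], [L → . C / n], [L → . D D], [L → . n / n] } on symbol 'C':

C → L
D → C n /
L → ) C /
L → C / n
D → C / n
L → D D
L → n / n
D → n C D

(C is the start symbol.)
GOTO(I, 'C') = CLOSURE({ [A → αX.β] : [A → α.Xβ] ∈ I, X = 'C' })

Items with dot before 'C', with the dot advanced:
  [D → . C / n] → [D → C . / n]
  [D → . C n /] → [D → C . n /]
  [L → . C / n] → [L → C . / n]
Closure adds nothing (no advanced item has the dot before a non-terminal).

GOTO = { [D → C . / n], [D → C . n /], [L → C . / n] }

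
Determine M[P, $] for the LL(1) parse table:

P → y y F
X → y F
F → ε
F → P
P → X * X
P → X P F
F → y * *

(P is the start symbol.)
To find M[P, $], we find productions for P where $ is in the predict set (PREDICT(N → α) = (FIRST(α) \ {ε}) ∪ (FOLLOW(N) if α ⇒* ε)).

Relevant sets:
  FIRST(X) = { 'y' }

P → y y F: PREDICT = { 'y' }
P → X * X: PREDICT = { 'y' }
P → X P F: PREDICT = { 'y' }

M[P, $] is empty (no production applies)

Answer: Empty (error entry)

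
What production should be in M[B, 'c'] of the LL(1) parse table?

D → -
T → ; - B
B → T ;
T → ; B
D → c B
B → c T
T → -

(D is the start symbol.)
To find M[B, 'c'], we find productions for B where 'c' is in the predict set (PREDICT(N → α) = (FIRST(α) \ {ε}) ∪ (FOLLOW(N) if α ⇒* ε)).

Relevant sets:
  FIRST(T) = { '-', ';' }

B → T ;: PREDICT = { '-', ';' }
B → c T: PREDICT = { 'c' }
  'c' is in predict set, so this production goes in M[B, 'c']

M[B, 'c'] = B → c T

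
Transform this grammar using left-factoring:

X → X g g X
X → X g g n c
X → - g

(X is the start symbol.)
Left-factoring transforms A → αβ₁ | αβ₂ into A → αA' and A' → β₁ | β₂
(α is the longest common prefix among the alternatives). Repeat until
no nonterminal has two alternatives with a common prefix.

Round 1: X has alternatives sharing prefix 'X g g'. Introduce X': X → X g g X'
  Add: X' → X
  Add: X' → n c

No remaining common prefixes — done.

Resulting grammar:
X → X g g X'
X' → X
X' → n c
X → - g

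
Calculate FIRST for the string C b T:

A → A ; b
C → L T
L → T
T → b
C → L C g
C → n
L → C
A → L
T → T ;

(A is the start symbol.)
FIRST sets of the non-terminals involved (from the grammar, by fixed-point iteration):
  FIRST(C) = { 'b', 'n' }

To compute FIRST(C b T), process the symbols left to right:
Symbol C is a non-terminal. Add FIRST(C) \ {ε} = { 'b', 'n' }
C is not nullable (ε ∉ FIRST(C)), so stop here.
FIRST(C b T) = { 'b', 'n' }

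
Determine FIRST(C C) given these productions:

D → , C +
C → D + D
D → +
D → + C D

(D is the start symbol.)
{ '+', ',' }

FIRST sets of the non-terminals involved (from the grammar, by fixed-point iteration):
  FIRST(C) = { '+', ',' }

To compute FIRST(C C), process the symbols left to right:
Symbol C is a non-terminal. Add FIRST(C) \ {ε} = { '+', ',' }
C is not nullable (ε ∉ FIRST(C)), so stop here.
FIRST(C C) = { '+', ',' }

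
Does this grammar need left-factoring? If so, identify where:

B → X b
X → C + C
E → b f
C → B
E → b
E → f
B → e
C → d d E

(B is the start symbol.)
Left-factoring is needed when two productions for the same non-terminal
share a common prefix on the right-hand side.

Productions for B:
  B → X b
  B → e
Productions for E:
  E → b f
  E → b
  E → f
Productions for C:
  C → B
  C → d d E

Found common prefix 'b' in productions for E

Answer: Yes, E has productions with common prefix 'b'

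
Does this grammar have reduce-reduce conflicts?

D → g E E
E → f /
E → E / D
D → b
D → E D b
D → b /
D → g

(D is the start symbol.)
Augment with D' → D and build the canonical LR(0) collection (I0 = CLOSURE({[D' → . D]}), then GOTO on every symbol after a dot until no new states appear). It has 14 states:
  I0: { [D → . E D b], [D → . b /], [D → . b], [D → . g E E], [D → . g], [D' → . D], [E → . E / D], [E → . f /] }  — shift
  I1: { [D' → D .] }  — accept
  I2: { [D → . E D b], [D → . b /], [D → . b], [D → . g E E], [D → . g], [D → E . D b], [E → . E / D], [E → . f /], [E → E . / D] }  — shift
  I3: { [D → b . /], [D → b .] }  — shift, reduce
  I4: { [E → f . /] }  — shift
  I5: { [D → g . E E], [D → g .], [E → . E / D], [E → . f /] }  — shift, reduce
  I6: { [D → g E . E], [E → . E / D], [E → . f /], [E → E . / D] }  — shift
  I7: { [D → . E D b], [D → . b /], [D → . b], [D → . g E E], [D → . g], [E → . E / D], [E → . f /], [E → E / . D] }  — shift
  I8: { [D → g E E .], [E → E . / D] }  — shift, reduce
  I9: { [E → E / D .] }  — reduce
  I10: { [E → f / .] }  — reduce
  I11: { [D → b / .] }  — reduce
  I12: { [D → E D . b] }  — shift
  I13: { [D → E D b .] }  — reduce

No state contains more than one complete item.

Answer: No reduce-reduce conflicts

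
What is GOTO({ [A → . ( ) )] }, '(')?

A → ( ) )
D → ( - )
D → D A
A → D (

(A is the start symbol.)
GOTO(I, '(') = CLOSURE({ [A → αX.β] : [A → α.Xβ] ∈ I, X = '(' })

Items with dot before '(', with the dot advanced:
  [A → . ( ) )] → [A → ( . ) )]
Closure adds nothing (no advanced item has the dot before a non-terminal).

GOTO = { [A → ( . ) )] }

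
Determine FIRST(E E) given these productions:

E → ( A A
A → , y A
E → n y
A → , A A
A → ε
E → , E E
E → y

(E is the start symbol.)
FIRST sets of the non-terminals involved (from the grammar, by fixed-point iteration):
  FIRST(E) = { '(', ',', 'n', 'y' }

To compute FIRST(E E), process the symbols left to right:
Symbol E is a non-terminal. Add FIRST(E) \ {ε} = { '(', ',', 'n', 'y' }
E is not nullable (ε ∉ FIRST(E)), so stop here.
FIRST(E E) = { '(', ',', 'n', 'y' }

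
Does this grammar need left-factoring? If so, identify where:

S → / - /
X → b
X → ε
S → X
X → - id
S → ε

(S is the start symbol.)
Left-factoring is needed when two productions for the same non-terminal
share a common prefix on the right-hand side.

Productions for S:
  S → / - /
  S → X
  S → ε
Productions for X:
  X → b
  X → ε
  X → - id

No common prefixes found.

Answer: No, left-factoring is not needed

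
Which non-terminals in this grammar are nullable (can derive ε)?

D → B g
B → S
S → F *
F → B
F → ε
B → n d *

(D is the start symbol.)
ε-productions: F → ε
So F is immediately nullable.
No further non-terminal can be added: every production for the remaining non-terminals contains a terminal or a non-nullable non-terminal.
Nullable = { 'F' }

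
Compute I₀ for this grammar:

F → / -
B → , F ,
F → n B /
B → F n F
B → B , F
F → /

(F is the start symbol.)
{ [F → . / -], [F → . /], [F → . n B /], [F' → . F] }

First, augment the grammar with F' → F
I₀ = CLOSURE({ [F' → . F] }):
  [F' → . F] has the dot before F: add [F → . / -], [F → . n B /], [F → . /]
No further items can be added.

I₀ = { [F → . / -], [F → . /], [F → . n B /], [F' → . F] }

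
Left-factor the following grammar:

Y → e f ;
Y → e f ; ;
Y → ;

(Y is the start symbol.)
Left-factoring transforms A → αβ₁ | αβ₂ into A → αA' and A' → β₁ | β₂
(α is the longest common prefix among the alternatives). Repeat until
no nonterminal has two alternatives with a common prefix.

Round 1: Y has alternatives sharing prefix 'e f ;'. Introduce Y': Y → e f ; Y'
  Add: Y' → ε
  Add: Y' → ;

No remaining common prefixes — done.

Resulting grammar:
Y → e f ; Y'
Y' → ε
Y' → ;
Y → ;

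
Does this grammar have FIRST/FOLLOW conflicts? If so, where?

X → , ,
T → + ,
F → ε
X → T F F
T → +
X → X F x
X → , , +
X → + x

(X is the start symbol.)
Nullable non-terminals: F.
F has a nullable alternative but only one production, so nothing to check.

T, X have no nullable alternative, so no FIRST/FOLLOW check is needed there.

No FIRST/FOLLOW conflicts found.

Answer: No FIRST/FOLLOW conflicts.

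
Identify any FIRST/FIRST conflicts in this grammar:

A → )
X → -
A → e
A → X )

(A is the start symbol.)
No FIRST/FIRST conflicts.

A FIRST/FIRST conflict occurs when two productions N → α and N → β for the same non-terminal have FIRST(α) ∩ FIRST(β) ≠ ∅ (with ε ∈ FIRST of a nullable right-hand side, so two nullable alternatives also conflict).

FIRST sets of the non-terminals at (or reachable through a nullable prefix from) the front of some alternative:
  FIRST(X) = { '-' }

Productions for A:
  A → ): FIRST = { ')' }
  A → e: FIRST = { 'e' }
  A → X ): FIRST = { '-' }
X has only one production, so no FIRST/FIRST conflict is possible there.

All alternatives of each non-terminal have pairwise disjoint FIRST sets.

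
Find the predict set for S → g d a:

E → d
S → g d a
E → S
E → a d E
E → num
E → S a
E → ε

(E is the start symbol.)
{ 'g' }

PREDICT(S → g d a) = (FIRST(RHS) \ {ε}) ∪ (FOLLOW(S) if ε ∈ FIRST(RHS), i.e. RHS ⇒* ε)
FIRST(g d a) = { 'g' }
ε ∉ FIRST(g d a), so FOLLOW(S) is not added.
PREDICT(S → g d a) = { 'g' }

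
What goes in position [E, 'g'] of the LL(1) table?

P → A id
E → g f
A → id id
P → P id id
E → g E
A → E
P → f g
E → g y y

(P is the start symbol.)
E → g f, E → g E, E → g y y

To find M[E, 'g'], we find productions for E where 'g' is in the predict set (PREDICT(N → α) = (FIRST(α) \ {ε}) ∪ (FOLLOW(N) if α ⇒* ε)).

E → g f: PREDICT = { 'g' }
  'g' is in predict set, so this production goes in M[E, 'g']
E → g E: PREDICT = { 'g' }
  'g' is in predict set, so this production goes in M[E, 'g']
E → g y y: PREDICT = { 'g' }
  'g' is in predict set, so this production goes in M[E, 'g']

M[E, 'g'] = E → g f, E → g E, E → g y y  (a multiply-defined cell — the grammar is not LL(1))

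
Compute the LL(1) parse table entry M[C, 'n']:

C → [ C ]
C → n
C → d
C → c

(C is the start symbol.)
To find M[C, 'n'], we find productions for C where 'n' is in the predict set (PREDICT(N → α) = (FIRST(α) \ {ε}) ∪ (FOLLOW(N) if α ⇒* ε)).

C → [ C ]: PREDICT = { '[' }
C → n: PREDICT = { 'n' }
  'n' is in predict set, so this production goes in M[C, 'n']
C → d: PREDICT = { 'd' }
C → c: PREDICT = { 'c' }

M[C, 'n'] = C → n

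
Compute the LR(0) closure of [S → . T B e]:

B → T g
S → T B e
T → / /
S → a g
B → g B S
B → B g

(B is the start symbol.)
To compute CLOSURE, for each item [A → α.Bβ] where B is a non-terminal, add [B → .γ] for all productions B → γ; repeat for the newly added items until nothing changes.

Start with: [S → . T B e]
  [S → . T B e] has the dot before T: add [T → . / /]
No further items can be added.

CLOSURE = { [S → . T B e], [T → . / /] }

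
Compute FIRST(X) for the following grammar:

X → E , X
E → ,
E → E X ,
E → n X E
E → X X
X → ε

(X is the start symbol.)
{ ',', 'n', ε }

FIRST sets of the other non-terminals involved (by the same procedure, iterated to a fixed point):
  FIRST(E) = { ',', 'n', ε }

From X → E , X:
  - E is a non-terminal: add FIRST(E) \ {ε} = { ',', 'n' }
    E is nullable, so continue to the next symbol
  - ',' is a terminal: add ',' and stop
From X → ε:
  - ε-production, so ε ∈ FIRST(X)

Collecting: FIRST(X) = { ',', 'n', ε }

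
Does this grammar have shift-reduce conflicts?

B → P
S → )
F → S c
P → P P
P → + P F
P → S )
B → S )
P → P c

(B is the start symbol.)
Yes — I4: [B → P .] vs [P → . + P F]; I7: [P → P P .] vs [P → . + P F]

A shift-reduce conflict occurs when an LR(0) state has both:
  - a complete (reduce) item [A → α .] (dot at the end), and
  - a shift item [B → β . c γ] (dot before a terminal).

Augment with B' → B and build the canonical LR(0) collection (I0 = CLOSURE({[B' → . B]}), then GOTO on every symbol after a dot until no new states appear). It has 15 states:
  I0: { [B → . P], [B → . S )], [B' → . B], [P → . + P F], [P → . P P], [P → . P c], [P → . S )], [S → . )] }  — shift
  I1: { [S → ) .] }  — reduce
  I2: { [P → + . P F], [P → . + P F], [P → . P P], [P → . P c], [P → . S )], [S → . )] }  — shift
  I3: { [B' → B .] }  — accept
  I4: { [B → P .], [P → . + P F], [P → . P P], [P → . P c], [P → . S )], [P → P . P], [P → P . c], [S → . )] }  — shift, reduce
  I5: { [B → S . )], [P → S . )] }  — shift
  I6: { [B → S ) .], [P → S ) .] }  — 2 reduces
  I7: { [P → . + P F], [P → . P P], [P → . P c], [P → . S )], [P → P . P], [P → P . c], [P → P P .], [S → . )] }  — shift, reduce
  I8: { [P → S . )] }  — shift
  I9: { [P → P c .] }  — reduce
  I10: { [P → S ) .] }  — reduce
  I11: { [F → . S c], [P → + P . F], [P → . + P F], [P → . P P], [P → . P c], [P → . S )], [P → P . P], [P → P . c], [S → . )] }  — shift
  I12: { [P → + P F .] }  — reduce
  I13: { [F → S . c], [P → S . )] }  — shift
  I14: { [F → S c .] }  — reduce

I4 contains reduce item [B → P .] and shift items [P → . + P F], [P → P . c], [S → . )] — shift-reduce conflict.
I7 contains reduce item [P → P P .] and shift items [P → . + P F], [P → P . c], [S → . )] — shift-reduce conflict.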